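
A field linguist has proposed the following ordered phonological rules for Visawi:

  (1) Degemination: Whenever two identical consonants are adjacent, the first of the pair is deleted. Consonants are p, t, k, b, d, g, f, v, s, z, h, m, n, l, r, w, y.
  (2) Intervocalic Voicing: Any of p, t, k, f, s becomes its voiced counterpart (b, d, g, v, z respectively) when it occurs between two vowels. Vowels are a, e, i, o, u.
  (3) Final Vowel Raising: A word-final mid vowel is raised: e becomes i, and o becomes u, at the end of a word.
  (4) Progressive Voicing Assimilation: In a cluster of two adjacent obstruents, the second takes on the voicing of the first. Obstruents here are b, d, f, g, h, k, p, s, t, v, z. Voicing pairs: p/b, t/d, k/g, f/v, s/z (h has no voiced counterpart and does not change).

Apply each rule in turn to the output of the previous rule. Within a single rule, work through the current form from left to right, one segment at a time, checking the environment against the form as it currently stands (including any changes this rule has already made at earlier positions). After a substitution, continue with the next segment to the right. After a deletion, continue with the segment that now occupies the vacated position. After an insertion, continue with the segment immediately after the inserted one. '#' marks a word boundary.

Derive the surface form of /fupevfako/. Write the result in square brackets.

(1) Degemination: no change — [fupevfako]
(2) Intervocalic Voicing: [fupevfako] → [fubevfago]
(3) Final Vowel Raising: [fubevfago] → [fubevfagu]
(4) Progressive Voicing Assimilation: [fubevfagu] → [fubevvagu]

[fubevvagu]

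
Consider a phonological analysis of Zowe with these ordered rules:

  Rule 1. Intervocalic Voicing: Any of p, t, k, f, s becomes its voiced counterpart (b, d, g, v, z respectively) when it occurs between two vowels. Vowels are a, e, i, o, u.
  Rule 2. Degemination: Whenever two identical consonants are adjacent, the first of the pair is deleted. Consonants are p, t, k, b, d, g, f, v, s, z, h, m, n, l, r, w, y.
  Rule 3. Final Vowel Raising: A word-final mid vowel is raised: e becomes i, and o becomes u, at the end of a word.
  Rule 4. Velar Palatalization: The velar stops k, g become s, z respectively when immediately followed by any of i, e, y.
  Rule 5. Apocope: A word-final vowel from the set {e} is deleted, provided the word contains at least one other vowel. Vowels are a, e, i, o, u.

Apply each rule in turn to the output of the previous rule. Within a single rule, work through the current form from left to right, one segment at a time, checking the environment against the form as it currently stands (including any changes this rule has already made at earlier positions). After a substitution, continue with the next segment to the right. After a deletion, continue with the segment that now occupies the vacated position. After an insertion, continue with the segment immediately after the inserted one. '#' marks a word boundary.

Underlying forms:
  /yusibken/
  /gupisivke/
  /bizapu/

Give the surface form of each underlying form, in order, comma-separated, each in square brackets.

/yusibken/:
  Rule 1 Intervocalic Voicing: [yusibken] → [yuzibken]
  Rule 2 Degemination: no change — [yuzibken]
  Rule 3 Final Vowel Raising: no change — [yuzibken]
  Rule 4 Velar Palatalization: [yuzibken] → [yuzibsen]
  Rule 5 Apocope: no change — [yuzibsen]
/gupisivke/:
  Rule 1 Intervocalic Voicing: [gupisivke] → [gubizivke]
  Rule 2 Degemination: no change — [gubizivke]
  Rule 3 Final Vowel Raising: [gubizivke] → [gubizivki]
  Rule 4 Velar Palatalization: [gubizivki] → [gubizivsi]
  Rule 5 Apocope: no change — [gubizivsi]
/bizapu/:
  Rule 1 Intervocalic Voicing: [bizapu] → [bizabu]
  Rule 2 Degemination: no change — [bizabu]
  Rule 3 Final Vowel Raising: no change — [bizabu]
  Rule 4 Velar Palatalization: no change — [bizabu]
  Rule 5 Apocope: no change — [bizabu]

[yuzibsen], [gubizivsi], [bizabu]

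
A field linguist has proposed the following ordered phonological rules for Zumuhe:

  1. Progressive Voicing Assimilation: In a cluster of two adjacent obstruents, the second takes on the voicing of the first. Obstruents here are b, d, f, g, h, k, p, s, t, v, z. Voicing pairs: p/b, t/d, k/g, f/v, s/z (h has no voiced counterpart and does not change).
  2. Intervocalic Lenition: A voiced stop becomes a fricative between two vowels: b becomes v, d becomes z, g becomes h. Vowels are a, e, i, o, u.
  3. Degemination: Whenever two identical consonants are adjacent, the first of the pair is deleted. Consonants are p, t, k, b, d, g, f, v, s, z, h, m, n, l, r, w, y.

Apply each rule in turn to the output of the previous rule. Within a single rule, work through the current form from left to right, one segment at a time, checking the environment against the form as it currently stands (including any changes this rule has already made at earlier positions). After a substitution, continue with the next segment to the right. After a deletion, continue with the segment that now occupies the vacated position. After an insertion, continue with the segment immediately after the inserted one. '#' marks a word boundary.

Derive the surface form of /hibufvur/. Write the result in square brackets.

[hivufur]

1 Progressive Voicing Assimilation: [hibufvur] → [hibuffur]
2 Intervocalic Lenition: [hibuffur] → [hivuffur]
3 Degemination: [hivuffur] → [hivufur]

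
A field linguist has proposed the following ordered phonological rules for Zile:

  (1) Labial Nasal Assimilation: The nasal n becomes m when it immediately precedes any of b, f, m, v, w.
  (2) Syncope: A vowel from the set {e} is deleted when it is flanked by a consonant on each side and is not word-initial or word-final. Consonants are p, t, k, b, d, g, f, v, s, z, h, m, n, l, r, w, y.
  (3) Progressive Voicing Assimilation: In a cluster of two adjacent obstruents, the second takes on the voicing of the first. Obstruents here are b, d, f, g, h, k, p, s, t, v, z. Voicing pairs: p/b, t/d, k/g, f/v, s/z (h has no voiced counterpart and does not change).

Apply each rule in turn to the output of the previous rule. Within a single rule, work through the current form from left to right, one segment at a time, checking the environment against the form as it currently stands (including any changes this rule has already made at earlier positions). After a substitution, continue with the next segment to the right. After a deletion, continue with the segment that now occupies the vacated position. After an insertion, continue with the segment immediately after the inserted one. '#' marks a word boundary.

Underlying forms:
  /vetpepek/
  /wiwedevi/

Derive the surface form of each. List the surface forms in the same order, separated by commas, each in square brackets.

[vdbbg], [wiwdvi]

/vetpepek/:
  (1) Labial Nasal Assimilation: no change — [vetpepek]
  (2) Syncope: [vetpepek] → [vtppk]
  (3) Progressive Voicing Assimilation: [vtppk] → [vdbbg]
/wiwedevi/:
  (1) Labial Nasal Assimilation: no change — [wiwedevi]
  (2) Syncope: [wiwedevi] → [wiwdvi]
  (3) Progressive Voicing Assimilation: no change — [wiwdvi]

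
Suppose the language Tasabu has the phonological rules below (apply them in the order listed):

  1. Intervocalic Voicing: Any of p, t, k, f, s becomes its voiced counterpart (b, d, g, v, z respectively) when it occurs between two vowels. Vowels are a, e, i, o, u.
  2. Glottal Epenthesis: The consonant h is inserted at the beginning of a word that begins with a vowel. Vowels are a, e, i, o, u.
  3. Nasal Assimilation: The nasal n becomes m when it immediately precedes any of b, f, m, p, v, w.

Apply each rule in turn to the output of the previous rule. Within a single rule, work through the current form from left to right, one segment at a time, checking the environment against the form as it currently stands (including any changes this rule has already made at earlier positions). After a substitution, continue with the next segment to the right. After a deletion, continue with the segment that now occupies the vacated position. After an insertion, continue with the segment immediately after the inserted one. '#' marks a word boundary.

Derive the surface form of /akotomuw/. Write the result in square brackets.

[hagodomuw]

1 Intervocalic Voicing: [akotomuw] → [agodomuw]
2 Glottal Epenthesis: [agodomuw] → [hagodomuw]
3 Nasal Assimilation: no change — [hagodomuw]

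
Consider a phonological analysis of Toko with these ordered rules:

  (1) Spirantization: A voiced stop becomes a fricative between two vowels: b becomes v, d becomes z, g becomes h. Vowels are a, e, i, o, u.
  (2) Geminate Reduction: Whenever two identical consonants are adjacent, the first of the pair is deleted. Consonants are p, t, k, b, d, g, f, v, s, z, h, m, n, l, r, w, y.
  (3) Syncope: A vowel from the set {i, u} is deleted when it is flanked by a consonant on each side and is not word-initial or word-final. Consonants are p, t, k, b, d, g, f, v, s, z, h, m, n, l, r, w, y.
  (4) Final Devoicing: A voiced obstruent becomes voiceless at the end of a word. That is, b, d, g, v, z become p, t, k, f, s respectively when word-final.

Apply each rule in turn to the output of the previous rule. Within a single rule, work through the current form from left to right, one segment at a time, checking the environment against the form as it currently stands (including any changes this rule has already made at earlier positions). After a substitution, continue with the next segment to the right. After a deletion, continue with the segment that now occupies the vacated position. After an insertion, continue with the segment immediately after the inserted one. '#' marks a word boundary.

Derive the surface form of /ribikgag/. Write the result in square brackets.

[rvkgak]

(1) Spirantization: [ribikgag] → [rivikgag]
(2) Geminate Reduction: no change — [rivikgag]
(3) Syncope: [rivikgag] → [rvkgag]
(4) Final Devoicing: [rvkgag] → [rvkgak]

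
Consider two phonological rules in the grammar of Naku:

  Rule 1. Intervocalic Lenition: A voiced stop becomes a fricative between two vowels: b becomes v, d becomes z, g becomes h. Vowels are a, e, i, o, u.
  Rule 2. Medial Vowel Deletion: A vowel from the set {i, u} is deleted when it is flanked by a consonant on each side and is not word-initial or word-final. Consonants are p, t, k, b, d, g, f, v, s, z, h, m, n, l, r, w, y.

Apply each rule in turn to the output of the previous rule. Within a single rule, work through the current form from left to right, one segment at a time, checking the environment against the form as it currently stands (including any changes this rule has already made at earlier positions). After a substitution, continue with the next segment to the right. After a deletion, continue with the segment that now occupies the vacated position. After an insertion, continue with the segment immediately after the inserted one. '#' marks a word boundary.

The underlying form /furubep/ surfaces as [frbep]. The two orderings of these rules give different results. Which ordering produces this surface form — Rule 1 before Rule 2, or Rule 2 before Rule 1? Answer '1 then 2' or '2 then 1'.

2 then 1

Order 1 then 2:
  1 Intervocalic Lenition: [furubep] → [furuvep]
  2 Medial Vowel Deletion: [furuvep] → [frvep]
  result: [frvep]
Order 2 then 1:
  2 Medial Vowel Deletion: [furubep] → [frbep]
  1 Intervocalic Lenition: no change — [frbep]
  result: [frbep]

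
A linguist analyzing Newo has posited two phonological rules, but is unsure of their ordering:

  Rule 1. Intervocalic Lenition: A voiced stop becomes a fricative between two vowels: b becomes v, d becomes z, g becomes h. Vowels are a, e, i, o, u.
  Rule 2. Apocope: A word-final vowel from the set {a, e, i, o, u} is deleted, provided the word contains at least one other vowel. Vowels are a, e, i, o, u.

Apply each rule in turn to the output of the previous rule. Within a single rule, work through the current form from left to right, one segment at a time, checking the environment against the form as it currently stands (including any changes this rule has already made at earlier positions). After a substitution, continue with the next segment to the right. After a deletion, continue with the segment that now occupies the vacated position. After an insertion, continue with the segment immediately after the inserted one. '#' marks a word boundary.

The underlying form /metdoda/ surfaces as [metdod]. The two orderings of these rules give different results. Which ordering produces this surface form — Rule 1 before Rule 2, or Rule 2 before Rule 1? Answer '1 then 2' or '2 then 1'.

Order 1 then 2:
  1 Intervocalic Lenition: [metdoda] → [metdoza]
  2 Apocope: [metdoza] → [metdoz]
  result: [metdoz]
Order 2 then 1:
  2 Apocope: [metdoda] → [metdod]
  1 Intervocalic Lenition: no change — [metdod]
  result: [metdod]

2 then 1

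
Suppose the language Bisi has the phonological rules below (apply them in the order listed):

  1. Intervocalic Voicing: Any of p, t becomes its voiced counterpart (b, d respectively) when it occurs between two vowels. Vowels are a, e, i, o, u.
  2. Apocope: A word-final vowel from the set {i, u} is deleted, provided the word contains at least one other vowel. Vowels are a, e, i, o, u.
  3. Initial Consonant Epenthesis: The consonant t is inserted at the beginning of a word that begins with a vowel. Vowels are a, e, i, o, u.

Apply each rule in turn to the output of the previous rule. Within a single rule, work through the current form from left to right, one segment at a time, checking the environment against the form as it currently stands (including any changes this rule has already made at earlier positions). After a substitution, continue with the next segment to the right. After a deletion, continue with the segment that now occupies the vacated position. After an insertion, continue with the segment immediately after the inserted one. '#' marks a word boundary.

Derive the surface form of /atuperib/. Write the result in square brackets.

[taduberib]

1 Intervocalic Voicing: [atuperib] → [aduberib]
2 Apocope: no change — [aduberib]
3 Initial Consonant Epenthesis: [aduberib] → [taduberib]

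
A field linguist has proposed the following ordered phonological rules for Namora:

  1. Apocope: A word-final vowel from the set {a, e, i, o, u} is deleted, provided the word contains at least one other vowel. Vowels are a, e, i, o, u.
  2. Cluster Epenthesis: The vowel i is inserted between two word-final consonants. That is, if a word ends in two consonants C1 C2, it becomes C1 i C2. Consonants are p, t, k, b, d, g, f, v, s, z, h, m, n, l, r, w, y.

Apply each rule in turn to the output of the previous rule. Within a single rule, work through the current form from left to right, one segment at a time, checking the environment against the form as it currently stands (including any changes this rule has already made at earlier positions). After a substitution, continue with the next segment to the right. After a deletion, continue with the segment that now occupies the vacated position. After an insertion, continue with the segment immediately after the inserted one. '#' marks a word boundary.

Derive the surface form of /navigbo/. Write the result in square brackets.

1 Apocope: [navigbo] → [navigb]
2 Cluster Epenthesis: [navigb] → [navigib]

[navigib]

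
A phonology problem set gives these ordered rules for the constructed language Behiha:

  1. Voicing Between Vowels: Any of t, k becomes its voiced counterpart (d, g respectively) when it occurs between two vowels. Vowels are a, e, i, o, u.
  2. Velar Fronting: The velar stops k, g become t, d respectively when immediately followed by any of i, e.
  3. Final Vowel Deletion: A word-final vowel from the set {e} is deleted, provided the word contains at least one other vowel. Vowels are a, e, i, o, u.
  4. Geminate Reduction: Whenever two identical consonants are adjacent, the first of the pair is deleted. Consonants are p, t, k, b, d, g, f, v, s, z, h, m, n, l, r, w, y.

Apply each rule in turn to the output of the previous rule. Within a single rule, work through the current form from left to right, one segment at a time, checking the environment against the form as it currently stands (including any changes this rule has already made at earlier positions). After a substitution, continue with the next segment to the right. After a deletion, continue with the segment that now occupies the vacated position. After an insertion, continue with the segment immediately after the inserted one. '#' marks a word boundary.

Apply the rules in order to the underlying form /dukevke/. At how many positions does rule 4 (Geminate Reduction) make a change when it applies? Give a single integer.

1 Voicing Between Vowels: [dukevke] → [dugevke]
2 Velar Fronting: [dugevke] → [dudevte]
3 Final Vowel Deletion: [dudevte] → [dudevt]
4 Geminate Reduction: no change — [dudevt]
Rule 4 changed 0 position(s).

0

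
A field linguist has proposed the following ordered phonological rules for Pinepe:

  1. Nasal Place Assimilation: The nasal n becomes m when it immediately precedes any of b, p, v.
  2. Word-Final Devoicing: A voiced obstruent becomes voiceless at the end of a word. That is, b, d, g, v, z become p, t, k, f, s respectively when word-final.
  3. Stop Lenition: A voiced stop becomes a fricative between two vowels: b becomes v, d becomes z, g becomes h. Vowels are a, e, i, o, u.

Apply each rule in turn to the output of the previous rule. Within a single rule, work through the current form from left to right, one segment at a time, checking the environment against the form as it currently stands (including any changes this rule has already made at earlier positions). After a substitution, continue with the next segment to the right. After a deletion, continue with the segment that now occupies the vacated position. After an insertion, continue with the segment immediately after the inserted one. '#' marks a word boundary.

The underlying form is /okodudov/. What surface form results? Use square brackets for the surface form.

1 Nasal Place Assimilation: no change — [okodudov]
2 Word-Final Devoicing: [okodudov] → [okodudof]
3 Stop Lenition: [okodudof] → [okozuzof]

[okozuzof]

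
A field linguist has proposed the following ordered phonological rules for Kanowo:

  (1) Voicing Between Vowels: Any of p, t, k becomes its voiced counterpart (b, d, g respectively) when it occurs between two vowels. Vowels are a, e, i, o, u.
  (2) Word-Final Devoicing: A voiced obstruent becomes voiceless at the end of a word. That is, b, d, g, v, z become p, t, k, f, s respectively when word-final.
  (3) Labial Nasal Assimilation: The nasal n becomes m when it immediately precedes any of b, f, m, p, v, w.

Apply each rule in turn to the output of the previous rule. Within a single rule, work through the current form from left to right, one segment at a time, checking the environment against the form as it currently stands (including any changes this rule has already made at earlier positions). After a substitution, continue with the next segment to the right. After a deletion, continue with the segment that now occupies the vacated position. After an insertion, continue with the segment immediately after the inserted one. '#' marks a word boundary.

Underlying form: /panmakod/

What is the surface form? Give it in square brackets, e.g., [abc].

(1) Voicing Between Vowels: [panmakod] → [panmagod]
(2) Word-Final Devoicing: [panmagod] → [panmagot]
(3) Labial Nasal Assimilation: [panmagot] → [pammagot]

[pammagot]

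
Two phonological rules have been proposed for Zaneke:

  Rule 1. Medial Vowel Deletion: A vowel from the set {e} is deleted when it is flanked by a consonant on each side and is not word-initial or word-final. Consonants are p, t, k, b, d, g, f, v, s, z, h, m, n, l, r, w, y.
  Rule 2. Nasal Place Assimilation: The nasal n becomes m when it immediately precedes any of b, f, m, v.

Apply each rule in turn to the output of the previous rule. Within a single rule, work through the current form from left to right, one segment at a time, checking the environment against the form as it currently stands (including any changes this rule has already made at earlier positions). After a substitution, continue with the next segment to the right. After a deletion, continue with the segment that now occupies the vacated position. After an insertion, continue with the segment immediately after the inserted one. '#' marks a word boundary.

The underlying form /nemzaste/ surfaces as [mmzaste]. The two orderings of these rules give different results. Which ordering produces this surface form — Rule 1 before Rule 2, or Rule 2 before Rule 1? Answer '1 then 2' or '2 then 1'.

1 then 2

Order 1 then 2:
  1 Medial Vowel Deletion: [nemzaste] → [nmzaste]
  2 Nasal Place Assimilation: [nmzaste] → [mmzaste]
  result: [mmzaste]
Order 2 then 1:
  2 Nasal Place Assimilation: no change — [nemzaste]
  1 Medial Vowel Deletion: [nemzaste] → [nmzaste]
  result: [nmzaste]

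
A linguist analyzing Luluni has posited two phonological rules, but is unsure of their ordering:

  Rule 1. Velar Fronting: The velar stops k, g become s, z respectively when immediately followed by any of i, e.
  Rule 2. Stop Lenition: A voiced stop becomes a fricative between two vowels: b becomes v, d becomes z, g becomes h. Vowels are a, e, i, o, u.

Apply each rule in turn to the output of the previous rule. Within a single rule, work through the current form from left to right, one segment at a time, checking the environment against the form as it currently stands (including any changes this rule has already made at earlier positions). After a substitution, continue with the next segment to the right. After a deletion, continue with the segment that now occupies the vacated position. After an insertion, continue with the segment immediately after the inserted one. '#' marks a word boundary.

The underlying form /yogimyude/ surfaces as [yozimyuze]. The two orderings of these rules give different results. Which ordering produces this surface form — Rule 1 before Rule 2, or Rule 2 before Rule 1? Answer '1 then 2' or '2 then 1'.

Order 1 then 2:
  1 Velar Fronting: [yogimyude] → [yozimyude]
  2 Stop Lenition: [yozimyude] → [yozimyuze]
  result: [yozimyuze]
Order 2 then 1:
  2 Stop Lenition: [yogimyude] → [yohimyuze]
  1 Velar Fronting: no change — [yohimyuze]
  result: [yohimyuze]

1 then 2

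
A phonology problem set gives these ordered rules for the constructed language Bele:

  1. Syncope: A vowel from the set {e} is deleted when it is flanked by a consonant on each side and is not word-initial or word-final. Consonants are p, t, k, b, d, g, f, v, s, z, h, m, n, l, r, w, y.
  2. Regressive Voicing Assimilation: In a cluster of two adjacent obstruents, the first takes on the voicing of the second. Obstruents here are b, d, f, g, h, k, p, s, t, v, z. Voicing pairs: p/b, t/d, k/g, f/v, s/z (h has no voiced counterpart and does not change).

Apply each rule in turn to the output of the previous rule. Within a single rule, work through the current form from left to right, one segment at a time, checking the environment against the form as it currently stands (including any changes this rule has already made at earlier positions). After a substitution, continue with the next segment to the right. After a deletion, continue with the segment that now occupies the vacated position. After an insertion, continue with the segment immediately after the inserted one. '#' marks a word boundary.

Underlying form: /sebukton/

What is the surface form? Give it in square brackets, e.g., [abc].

1 Syncope: [sebukton] → [sbukton]
2 Regressive Voicing Assimilation: [sbukton] → [zbukton]

[zbukton]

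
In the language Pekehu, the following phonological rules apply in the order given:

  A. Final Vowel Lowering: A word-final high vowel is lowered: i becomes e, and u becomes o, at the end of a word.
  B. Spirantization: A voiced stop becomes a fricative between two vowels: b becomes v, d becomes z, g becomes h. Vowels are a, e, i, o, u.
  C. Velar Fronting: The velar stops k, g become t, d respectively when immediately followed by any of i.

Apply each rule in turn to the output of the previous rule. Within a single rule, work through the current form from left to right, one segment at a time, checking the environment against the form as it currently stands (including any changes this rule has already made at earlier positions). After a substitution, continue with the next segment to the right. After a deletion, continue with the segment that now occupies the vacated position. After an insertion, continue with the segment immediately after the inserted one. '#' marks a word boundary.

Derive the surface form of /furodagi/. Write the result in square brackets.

A Final Vowel Lowering: [furodagi] → [furodage]
B Spirantization: [furodage] → [furozahe]
C Velar Fronting: no change — [furozahe]

[furozahe]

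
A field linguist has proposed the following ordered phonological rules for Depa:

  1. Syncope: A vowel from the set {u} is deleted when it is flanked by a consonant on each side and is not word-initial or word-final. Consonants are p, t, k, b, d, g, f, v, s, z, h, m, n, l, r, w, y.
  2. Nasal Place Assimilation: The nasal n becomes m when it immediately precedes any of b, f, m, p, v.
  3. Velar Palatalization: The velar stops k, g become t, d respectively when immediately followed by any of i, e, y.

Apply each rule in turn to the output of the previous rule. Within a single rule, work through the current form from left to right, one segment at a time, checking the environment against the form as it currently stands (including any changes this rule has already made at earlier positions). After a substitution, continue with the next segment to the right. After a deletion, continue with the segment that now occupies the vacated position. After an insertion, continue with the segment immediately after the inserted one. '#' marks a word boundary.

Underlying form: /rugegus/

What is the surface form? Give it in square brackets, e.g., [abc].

1 Syncope: [rugegus] → [rgegs]
2 Nasal Place Assimilation: no change — [rgegs]
3 Velar Palatalization: [rgegs] → [rdegs]

[rdegs]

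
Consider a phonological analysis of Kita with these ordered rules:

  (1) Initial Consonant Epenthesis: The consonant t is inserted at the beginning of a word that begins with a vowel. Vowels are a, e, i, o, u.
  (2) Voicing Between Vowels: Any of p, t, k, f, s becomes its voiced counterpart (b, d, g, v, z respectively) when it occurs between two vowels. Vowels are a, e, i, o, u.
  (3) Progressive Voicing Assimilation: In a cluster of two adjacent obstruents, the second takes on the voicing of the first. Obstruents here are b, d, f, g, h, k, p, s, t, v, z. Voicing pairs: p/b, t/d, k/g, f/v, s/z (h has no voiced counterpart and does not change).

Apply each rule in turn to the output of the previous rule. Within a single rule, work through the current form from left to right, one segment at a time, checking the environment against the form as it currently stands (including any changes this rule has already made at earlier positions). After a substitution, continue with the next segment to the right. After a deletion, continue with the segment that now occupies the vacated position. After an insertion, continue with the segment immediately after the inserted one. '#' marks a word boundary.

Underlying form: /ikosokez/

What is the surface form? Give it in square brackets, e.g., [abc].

[tigozogez]

(1) Initial Consonant Epenthesis: [ikosokez] → [tikosokez]
(2) Voicing Between Vowels: [tikosokez] → [tigozogez]
(3) Progressive Voicing Assimilation: no change — [tigozogez]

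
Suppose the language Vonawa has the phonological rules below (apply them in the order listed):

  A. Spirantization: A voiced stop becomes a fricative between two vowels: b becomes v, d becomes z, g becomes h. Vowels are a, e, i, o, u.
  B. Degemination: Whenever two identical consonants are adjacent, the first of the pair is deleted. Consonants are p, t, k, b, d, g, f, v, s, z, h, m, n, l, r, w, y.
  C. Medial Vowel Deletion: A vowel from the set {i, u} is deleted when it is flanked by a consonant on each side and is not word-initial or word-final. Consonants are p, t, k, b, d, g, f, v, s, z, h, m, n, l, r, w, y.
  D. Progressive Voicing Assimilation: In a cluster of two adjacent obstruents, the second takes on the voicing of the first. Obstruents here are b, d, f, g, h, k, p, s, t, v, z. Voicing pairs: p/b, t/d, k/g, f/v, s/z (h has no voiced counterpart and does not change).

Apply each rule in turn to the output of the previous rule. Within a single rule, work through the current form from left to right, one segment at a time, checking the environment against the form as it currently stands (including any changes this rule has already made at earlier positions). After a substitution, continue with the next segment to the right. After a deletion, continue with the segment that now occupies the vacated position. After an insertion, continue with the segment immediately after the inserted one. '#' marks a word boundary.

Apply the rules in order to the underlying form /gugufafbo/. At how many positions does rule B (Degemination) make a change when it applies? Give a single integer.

A Spirantization: [gugufafbo] → [guhufafbo]
B Degemination: no change — [guhufafbo]
C Medial Vowel Deletion: [guhufafbo] → [ghfafbo]
D Progressive Voicing Assimilation: [ghfafbo] → [ghfafpo]
Rule B changed 0 position(s).

0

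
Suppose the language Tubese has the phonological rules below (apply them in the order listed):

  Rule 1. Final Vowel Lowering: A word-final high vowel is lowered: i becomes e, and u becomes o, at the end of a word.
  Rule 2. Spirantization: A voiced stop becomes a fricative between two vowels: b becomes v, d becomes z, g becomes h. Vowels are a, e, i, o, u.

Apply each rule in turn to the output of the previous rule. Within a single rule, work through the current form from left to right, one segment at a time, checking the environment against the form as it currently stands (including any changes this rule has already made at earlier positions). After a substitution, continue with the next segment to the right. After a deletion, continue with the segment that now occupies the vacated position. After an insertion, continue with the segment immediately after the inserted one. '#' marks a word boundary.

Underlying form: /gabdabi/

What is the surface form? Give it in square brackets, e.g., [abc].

Rule 1 Final Vowel Lowering: [gabdabi] → [gabdabe]
Rule 2 Spirantization: [gabdabe] → [gabdave]

[gabdave]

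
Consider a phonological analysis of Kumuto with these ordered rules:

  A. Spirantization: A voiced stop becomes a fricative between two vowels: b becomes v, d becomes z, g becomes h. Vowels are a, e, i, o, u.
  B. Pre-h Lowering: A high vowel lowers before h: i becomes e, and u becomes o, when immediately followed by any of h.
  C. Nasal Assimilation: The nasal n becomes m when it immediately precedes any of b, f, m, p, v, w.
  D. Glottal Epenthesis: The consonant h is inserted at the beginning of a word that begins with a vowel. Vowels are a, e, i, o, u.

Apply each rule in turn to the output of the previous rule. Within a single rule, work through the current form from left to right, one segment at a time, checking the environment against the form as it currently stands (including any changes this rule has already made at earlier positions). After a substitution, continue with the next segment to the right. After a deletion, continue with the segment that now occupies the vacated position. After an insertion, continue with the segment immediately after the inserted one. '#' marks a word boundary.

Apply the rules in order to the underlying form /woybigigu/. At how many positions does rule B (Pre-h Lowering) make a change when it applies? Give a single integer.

2

A Spirantization: [woybigigu] → [woybihihu]
B Pre-h Lowering: [woybihihu] → [woybehehu]
C Nasal Assimilation: no change — [woybehehu]
D Glottal Epenthesis: no change — [woybehehu]
Rule B changed 2 position(s).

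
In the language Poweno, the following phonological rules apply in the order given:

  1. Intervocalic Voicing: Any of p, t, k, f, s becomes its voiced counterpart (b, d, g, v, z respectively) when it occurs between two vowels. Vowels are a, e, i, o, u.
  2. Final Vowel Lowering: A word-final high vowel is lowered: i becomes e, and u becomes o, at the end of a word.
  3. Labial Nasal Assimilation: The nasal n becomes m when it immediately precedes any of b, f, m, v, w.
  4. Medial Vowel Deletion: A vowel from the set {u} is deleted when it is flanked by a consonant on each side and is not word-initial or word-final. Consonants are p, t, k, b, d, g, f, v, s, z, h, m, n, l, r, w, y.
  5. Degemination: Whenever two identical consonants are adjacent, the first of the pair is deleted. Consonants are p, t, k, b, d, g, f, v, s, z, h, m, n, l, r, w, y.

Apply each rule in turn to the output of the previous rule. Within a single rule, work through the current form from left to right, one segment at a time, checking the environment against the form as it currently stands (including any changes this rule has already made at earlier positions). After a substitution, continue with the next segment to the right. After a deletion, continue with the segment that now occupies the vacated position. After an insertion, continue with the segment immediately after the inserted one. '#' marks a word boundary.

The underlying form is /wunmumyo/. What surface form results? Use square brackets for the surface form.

1 Intervocalic Voicing: no change — [wunmumyo]
2 Final Vowel Lowering: no change — [wunmumyo]
3 Labial Nasal Assimilation: [wunmumyo] → [wummumyo]
4 Medial Vowel Deletion: [wummumyo] → [wmmmyo]
5 Degemination: [wmmmyo] → [wmyo]

[wmyo]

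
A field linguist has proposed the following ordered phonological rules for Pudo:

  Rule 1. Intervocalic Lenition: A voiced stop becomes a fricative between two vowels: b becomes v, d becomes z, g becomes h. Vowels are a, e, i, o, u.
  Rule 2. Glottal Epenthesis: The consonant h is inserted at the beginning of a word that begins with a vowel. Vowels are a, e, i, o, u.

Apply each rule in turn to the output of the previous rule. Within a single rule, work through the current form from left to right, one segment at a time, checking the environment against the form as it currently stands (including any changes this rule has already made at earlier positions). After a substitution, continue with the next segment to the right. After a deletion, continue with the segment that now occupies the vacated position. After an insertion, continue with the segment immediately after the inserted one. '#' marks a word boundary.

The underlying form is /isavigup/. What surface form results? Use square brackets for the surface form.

[hisavihup]

Rule 1 Intervocalic Lenition: [isavigup] → [isavihup]
Rule 2 Glottal Epenthesis: [isavihup] → [hisavihup]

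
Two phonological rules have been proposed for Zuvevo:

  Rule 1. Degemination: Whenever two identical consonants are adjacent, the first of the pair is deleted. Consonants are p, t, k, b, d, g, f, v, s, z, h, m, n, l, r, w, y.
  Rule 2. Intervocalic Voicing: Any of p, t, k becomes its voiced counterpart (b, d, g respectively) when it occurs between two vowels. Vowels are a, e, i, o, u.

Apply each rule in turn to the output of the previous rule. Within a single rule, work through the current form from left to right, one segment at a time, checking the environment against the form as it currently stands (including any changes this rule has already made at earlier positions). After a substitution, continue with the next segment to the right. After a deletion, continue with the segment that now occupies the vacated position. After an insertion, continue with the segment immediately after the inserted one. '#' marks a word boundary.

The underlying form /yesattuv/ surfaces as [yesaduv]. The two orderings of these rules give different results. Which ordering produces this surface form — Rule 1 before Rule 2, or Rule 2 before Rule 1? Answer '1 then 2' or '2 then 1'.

Order 1 then 2:
  1 Degemination: [yesattuv] → [yesatuv]
  2 Intervocalic Voicing: [yesatuv] → [yesaduv]
  result: [yesaduv]
Order 2 then 1:
  2 Intervocalic Voicing: no change — [yesattuv]
  1 Degemination: [yesattuv] → [yesatuv]
  result: [yesatuv]

1 then 2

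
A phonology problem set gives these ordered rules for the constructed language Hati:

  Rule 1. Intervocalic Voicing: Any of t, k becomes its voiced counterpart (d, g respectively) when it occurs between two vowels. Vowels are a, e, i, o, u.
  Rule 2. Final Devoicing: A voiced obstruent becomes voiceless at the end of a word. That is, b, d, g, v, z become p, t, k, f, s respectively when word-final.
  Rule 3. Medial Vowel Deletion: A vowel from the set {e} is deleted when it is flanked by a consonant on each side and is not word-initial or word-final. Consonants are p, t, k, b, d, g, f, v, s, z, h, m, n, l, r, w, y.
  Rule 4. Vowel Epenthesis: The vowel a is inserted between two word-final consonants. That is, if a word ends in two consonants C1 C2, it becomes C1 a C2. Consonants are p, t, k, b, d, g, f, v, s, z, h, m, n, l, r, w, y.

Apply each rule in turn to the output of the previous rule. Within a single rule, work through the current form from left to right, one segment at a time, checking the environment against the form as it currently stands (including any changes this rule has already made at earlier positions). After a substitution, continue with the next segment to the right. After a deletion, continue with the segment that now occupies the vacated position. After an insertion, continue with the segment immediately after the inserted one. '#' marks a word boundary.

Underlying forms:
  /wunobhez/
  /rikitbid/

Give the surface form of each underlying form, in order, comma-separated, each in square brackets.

[wunobhas], [rigitbit]

/wunobhez/:
  Rule 1 Intervocalic Voicing: no change — [wunobhez]
  Rule 2 Final Devoicing: [wunobhez] → [wunobhes]
  Rule 3 Medial Vowel Deletion: [wunobhes] → [wunobhs]
  Rule 4 Vowel Epenthesis: [wunobhs] → [wunobhas]
/rikitbid/:
  Rule 1 Intervocalic Voicing: [rikitbid] → [rigitbid]
  Rule 2 Final Devoicing: [rigitbid] → [rigitbit]
  Rule 3 Medial Vowel Deletion: no change — [rigitbit]
  Rule 4 Vowel Epenthesis: no change — [rigitbit]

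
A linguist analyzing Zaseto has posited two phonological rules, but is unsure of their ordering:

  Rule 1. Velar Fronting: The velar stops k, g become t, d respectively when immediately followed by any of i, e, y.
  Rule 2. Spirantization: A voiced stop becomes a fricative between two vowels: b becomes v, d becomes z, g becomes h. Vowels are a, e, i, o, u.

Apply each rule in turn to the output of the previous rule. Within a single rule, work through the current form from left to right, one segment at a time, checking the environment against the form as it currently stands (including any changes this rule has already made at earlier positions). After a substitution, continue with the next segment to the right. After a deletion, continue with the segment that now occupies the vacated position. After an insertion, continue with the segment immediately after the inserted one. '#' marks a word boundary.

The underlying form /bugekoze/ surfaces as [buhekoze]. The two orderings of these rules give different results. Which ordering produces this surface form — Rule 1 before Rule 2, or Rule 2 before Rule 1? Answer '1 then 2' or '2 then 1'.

2 then 1

Order 1 then 2:
  1 Velar Fronting: [bugekoze] → [budekoze]
  2 Spirantization: [budekoze] → [buzekoze]
  result: [buzekoze]
Order 2 then 1:
  2 Spirantization: [bugekoze] → [buhekoze]
  1 Velar Fronting: no change — [buhekoze]
  result: [buhekoze]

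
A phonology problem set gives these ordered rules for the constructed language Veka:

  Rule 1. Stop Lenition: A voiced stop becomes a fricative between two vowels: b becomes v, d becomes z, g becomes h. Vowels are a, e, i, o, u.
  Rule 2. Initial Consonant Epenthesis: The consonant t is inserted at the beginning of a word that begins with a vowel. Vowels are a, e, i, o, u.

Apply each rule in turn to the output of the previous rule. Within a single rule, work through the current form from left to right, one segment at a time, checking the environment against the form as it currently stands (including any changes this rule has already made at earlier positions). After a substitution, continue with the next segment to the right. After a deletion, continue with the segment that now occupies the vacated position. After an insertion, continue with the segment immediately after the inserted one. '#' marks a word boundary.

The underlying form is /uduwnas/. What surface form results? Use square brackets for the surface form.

[tuzuwnas]

Rule 1 Stop Lenition: [uduwnas] → [uzuwnas]
Rule 2 Initial Consonant Epenthesis: [uzuwnas] → [tuzuwnas]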